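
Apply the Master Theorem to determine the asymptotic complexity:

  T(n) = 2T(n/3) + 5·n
Θ(n)

Master Theorem: a = 2, b = 3, f(n) = 5·n.
Compute the critical exponent d = log₃(2) = 0.631.
Compare f(n) = Θ(n) against n^d:
  k = 1 > d = 0.631, so f(n) = Ω(n^(d+ε)) — Case 3.
  Regularity: a·(n/b)^1/n^1 = a/b^1 = 2/3 < 1 ✓.
  The top-level work dominates: T(n) = Θ(f(n)) = Θ(n).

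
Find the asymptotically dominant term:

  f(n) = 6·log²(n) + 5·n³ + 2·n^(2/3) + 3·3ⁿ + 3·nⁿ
3·nⁿ

Looking at each term:
  - 6·log²(n) is O(log² n)
  - 5·n³ is O(n³)
  - 2·n^(2/3) is O(n^(2/3))
  - 3·3ⁿ is O(3ⁿ)
  - 3·nⁿ is O(nⁿ)

The term 3·nⁿ (O(nⁿ)) grows fastest and dominates all others.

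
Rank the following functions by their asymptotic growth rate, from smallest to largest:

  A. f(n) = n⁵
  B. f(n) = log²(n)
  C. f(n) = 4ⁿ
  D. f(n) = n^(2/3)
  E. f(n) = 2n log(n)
B < D < E < A < C

Comparing growth rates:
B = log²(n) is O(log² n)
D = n^(2/3) is O(n^(2/3))
E = 2n log(n) is O(n log n)
A = n⁵ is O(n⁵)
C = 4ⁿ is O(4ⁿ)

Therefore, the order from slowest to fastest is: B < D < E < A < C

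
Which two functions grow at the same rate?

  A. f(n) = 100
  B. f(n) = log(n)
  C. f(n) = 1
A and C

Examining each function:
  A. 100 is O(1)
  B. log(n) is O(log n)
  C. 1 is O(1)

Functions A and C both have the same complexity class.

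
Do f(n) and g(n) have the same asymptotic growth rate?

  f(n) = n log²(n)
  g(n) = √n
False

f(n) = n log²(n) is O(n log² n), and g(n) = √n is O(√n).
Since they have different growth rates, f(n) = Θ(g(n)) is false.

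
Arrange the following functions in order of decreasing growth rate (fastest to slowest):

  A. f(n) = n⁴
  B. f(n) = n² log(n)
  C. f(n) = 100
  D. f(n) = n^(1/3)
A > B > D > C

Comparing growth rates:
A = n⁴ is O(n⁴)
B = n² log(n) is O(n² log n)
D = n^(1/3) is O(n^(1/3))
C = 100 is O(1)

Therefore, the order from fastest to slowest is: A > B > D > C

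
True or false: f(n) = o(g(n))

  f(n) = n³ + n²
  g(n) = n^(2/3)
False

f(n) = n³ + n² is O(n³), and g(n) = n^(2/3) is O(n^(2/3)).
Since O(n³) grows faster than or equal to O(n^(2/3)), f(n) = o(g(n)) is false.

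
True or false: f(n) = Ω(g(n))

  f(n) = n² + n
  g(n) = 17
True

f(n) = n² + n is O(n²), and g(n) = 17 is O(1).
Since O(n²) grows at least as fast as O(1), f(n) = Ω(g(n)) is true.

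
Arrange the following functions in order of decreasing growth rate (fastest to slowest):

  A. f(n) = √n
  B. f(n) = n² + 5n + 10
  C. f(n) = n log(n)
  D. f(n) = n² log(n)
D > B > C > A

Comparing growth rates:
D = n² log(n) is O(n² log n)
B = n² + 5n + 10 is O(n²)
C = n log(n) is O(n log n)
A = √n is O(√n)

Therefore, the order from fastest to slowest is: D > B > C > A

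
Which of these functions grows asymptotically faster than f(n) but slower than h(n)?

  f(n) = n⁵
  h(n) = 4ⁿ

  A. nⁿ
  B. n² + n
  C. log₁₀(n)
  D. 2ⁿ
D

We need g(n) with n⁵ = o(g(n)) and g(n) = o(4ⁿ), i.e. O(n⁵) ≺ g ≺ O(4ⁿ).
Check each option:
  A. nⁿ — O(nⁿ) does not grow strictly slower than h(n)
  B. n² + n — O(n²) does not grow strictly faster than f(n)
  C. log₁₀(n) — O(log n) does not grow strictly faster than f(n)
  D. 2ⁿ — O(2ⁿ) is strictly between O(n⁵) and O(4ⁿ) ✓

Only option D (2ⁿ) lies strictly between.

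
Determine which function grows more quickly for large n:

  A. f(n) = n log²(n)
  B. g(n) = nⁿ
B

f(n) = n log²(n) is O(n log² n), while g(n) = nⁿ is O(nⁿ).
Since O(nⁿ) grows faster than O(n log² n), g(n) dominates.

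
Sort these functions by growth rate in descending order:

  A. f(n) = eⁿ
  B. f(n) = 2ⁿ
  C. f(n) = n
A > B > C

Comparing growth rates:
A = eⁿ is O(eⁿ)
B = 2ⁿ is O(2ⁿ)
C = n is O(n)

Therefore, the order from fastest to slowest is: A > B > C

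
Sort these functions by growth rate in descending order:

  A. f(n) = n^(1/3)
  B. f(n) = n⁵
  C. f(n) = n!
C > B > A

Comparing growth rates:
C = n! is O(n!)
B = n⁵ is O(n⁵)
A = n^(1/3) is O(n^(1/3))

Therefore, the order from fastest to slowest is: C > B > A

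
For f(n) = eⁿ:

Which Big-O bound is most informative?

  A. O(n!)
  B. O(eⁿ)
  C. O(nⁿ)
B

f(n) = eⁿ is O(eⁿ).
All listed options are valid Big-O bounds (upper bounds),
but O(eⁿ) is the tightest (smallest valid bound).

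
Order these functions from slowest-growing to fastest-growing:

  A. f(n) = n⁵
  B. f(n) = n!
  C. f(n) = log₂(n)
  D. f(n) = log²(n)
C < D < A < B

Comparing growth rates:
C = log₂(n) is O(log n)
D = log²(n) is O(log² n)
A = n⁵ is O(n⁵)
B = n! is O(n!)

Therefore, the order from slowest to fastest is: C < D < A < B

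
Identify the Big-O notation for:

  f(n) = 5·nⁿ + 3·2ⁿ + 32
O(nⁿ)

The dominant term in 5·nⁿ + 3·2ⁿ + 32 is 5·nⁿ, which is Θ(nⁿ).
Lower-order terms (3·2ⁿ, 32) are asymptotically negligible.
Constants are absorbed, so the tightest bound is O(nⁿ).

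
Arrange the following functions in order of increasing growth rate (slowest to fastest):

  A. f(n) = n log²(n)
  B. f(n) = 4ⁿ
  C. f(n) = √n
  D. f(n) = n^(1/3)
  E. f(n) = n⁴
D < C < A < E < B

Comparing growth rates:
D = n^(1/3) is O(n^(1/3))
C = √n is O(√n)
A = n log²(n) is O(n log² n)
E = n⁴ is O(n⁴)
B = 4ⁿ is O(4ⁿ)

Therefore, the order from slowest to fastest is: D < C < A < E < B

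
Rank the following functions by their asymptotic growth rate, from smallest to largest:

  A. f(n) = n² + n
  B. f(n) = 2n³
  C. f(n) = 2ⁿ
A < B < C

Comparing growth rates:
A = n² + n is O(n²)
B = 2n³ is O(n³)
C = 2ⁿ is O(2ⁿ)

Therefore, the order from slowest to fastest is: A < B < C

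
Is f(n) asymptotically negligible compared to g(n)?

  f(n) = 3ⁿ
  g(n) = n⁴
False

f(n) = 3ⁿ is O(3ⁿ), and g(n) = n⁴ is O(n⁴).
Since O(3ⁿ) grows faster than or equal to O(n⁴), f(n) = o(g(n)) is false.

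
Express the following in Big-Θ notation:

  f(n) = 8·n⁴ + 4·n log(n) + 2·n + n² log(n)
Θ(n⁴)

Order the terms by growth rate: 2·n ≺ 4·n log(n) ≺ n² log(n) ≺ 8·n⁴.
The fastest-growing term 8·n⁴ dominates as n → ∞; dropping its constant factor gives Θ(n⁴).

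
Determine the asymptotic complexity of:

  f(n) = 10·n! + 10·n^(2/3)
O(n!)

The dominant term in 10·n! + 10·n^(2/3) is 10·n!, which is Θ(n!).
Lower-order terms (10·n^(2/3)) are asymptotically negligible.
Constants are absorbed, so the tightest bound is O(n!).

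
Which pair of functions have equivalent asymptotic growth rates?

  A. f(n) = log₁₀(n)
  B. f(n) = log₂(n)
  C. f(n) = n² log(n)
A and B

Examining each function:
  A. log₁₀(n) is O(log n)
  B. log₂(n) is O(log n)
  C. n² log(n) is O(n² log n)

Functions A and B both have the same complexity class.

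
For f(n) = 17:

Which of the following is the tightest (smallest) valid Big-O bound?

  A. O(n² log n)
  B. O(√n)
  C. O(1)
C

f(n) = 17 is O(1).
All listed options are valid Big-O bounds (upper bounds),
but O(1) is the tightest (smallest valid bound).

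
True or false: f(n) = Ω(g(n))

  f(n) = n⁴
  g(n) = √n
True

f(n) = n⁴ is O(n⁴), and g(n) = √n is O(√n).
Since O(n⁴) grows at least as fast as O(√n), f(n) = Ω(g(n)) is true.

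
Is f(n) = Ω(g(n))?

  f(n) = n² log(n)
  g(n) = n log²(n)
True

f(n) = n² log(n) is O(n² log n), and g(n) = n log²(n) is O(n log² n).
Since O(n² log n) grows at least as fast as O(n log² n), f(n) = Ω(g(n)) is true.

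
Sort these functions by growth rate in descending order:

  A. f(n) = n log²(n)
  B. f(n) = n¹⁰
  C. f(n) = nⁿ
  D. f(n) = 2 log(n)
C > B > A > D

Comparing growth rates:
C = nⁿ is O(nⁿ)
B = n¹⁰ is O(n¹⁰)
A = n log²(n) is O(n log² n)
D = 2 log(n) is O(log n)

Therefore, the order from fastest to slowest is: C > B > A > D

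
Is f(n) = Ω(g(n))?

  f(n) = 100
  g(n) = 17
True

f(n) = 100 and g(n) = 17 are both O(1).
Big-Ω permits equal growth rates (f ≥ c·g for some c > 0), so f(n) = Ω(g(n)) is true.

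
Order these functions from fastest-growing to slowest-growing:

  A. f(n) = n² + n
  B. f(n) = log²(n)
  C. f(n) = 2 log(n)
A > B > C

Comparing growth rates:
A = n² + n is O(n²)
B = log²(n) is O(log² n)
C = 2 log(n) is O(log n)

Therefore, the order from fastest to slowest is: A > B > C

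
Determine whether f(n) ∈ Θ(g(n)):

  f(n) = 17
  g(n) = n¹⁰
False

f(n) = 17 is O(1), and g(n) = n¹⁰ is O(n¹⁰).
Since they have different growth rates, f(n) = Θ(g(n)) is false.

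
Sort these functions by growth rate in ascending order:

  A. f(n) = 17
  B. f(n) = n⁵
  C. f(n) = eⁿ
A < B < C

Comparing growth rates:
A = 17 is O(1)
B = n⁵ is O(n⁵)
C = eⁿ is O(eⁿ)

Therefore, the order from slowest to fastest is: A < B < C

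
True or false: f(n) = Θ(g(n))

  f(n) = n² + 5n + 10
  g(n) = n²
True

f(n) = n² + 5n + 10 and g(n) = n² are both O(n²).
Since they have the same asymptotic growth rate, f(n) = Θ(g(n)) is true.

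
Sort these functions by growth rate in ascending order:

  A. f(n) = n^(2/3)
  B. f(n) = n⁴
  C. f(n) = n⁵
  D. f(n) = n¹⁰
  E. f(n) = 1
E < A < B < C < D

Comparing growth rates:
E = 1 is O(1)
A = n^(2/3) is O(n^(2/3))
B = n⁴ is O(n⁴)
C = n⁵ is O(n⁵)
D = n¹⁰ is O(n¹⁰)

Therefore, the order from slowest to fastest is: E < A < B < C < D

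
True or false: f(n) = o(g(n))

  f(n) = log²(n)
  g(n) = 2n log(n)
True

f(n) = log²(n) is O(log² n), and g(n) = 2n log(n) is O(n log n).
Since O(log² n) grows strictly slower than O(n log n), f(n) = o(g(n)) is true.
This means lim(n→∞) f(n)/g(n) = 0.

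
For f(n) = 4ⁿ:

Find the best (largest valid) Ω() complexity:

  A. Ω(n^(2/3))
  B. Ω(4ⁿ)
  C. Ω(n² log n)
B

f(n) = 4ⁿ is Ω(4ⁿ).
All listed options are valid Big-Ω bounds (lower bounds),
but Ω(4ⁿ) is the tightest (largest valid bound).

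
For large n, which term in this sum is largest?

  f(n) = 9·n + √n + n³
n³

Looking at each term:
  - 9·n is O(n)
  - √n is O(√n)
  - n³ is O(n³)

The term n³ (O(n³)) grows fastest and dominates all others.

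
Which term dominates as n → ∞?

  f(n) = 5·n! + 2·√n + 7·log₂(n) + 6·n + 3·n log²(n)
5·n!

Looking at each term:
  - 5·n! is O(n!)
  - 2·√n is O(√n)
  - 7·log₂(n) is O(log n)
  - 6·n is O(n)
  - 3·n log²(n) is O(n log² n)

The term 5·n! (O(n!)) grows fastest and dominates all others.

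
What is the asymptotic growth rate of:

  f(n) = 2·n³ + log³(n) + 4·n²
Θ(n³)

Order the terms by growth rate: log³(n) ≺ 4·n² ≺ 2·n³.
The fastest-growing term 2·n³ dominates as n → ∞; dropping its constant factor gives Θ(n³).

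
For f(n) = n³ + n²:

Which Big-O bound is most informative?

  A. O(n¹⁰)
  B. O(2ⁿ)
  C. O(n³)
C

f(n) = n³ + n² is O(n³).
All listed options are valid Big-O bounds (upper bounds),
but O(n³) is the tightest (smallest valid bound).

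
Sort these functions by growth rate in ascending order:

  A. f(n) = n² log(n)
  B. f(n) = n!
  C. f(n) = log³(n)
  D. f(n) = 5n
C < D < A < B

Comparing growth rates:
C = log³(n) is O(log³ n)
D = 5n is O(n)
A = n² log(n) is O(n² log n)
B = n! is O(n!)

Therefore, the order from slowest to fastest is: C < D < A < B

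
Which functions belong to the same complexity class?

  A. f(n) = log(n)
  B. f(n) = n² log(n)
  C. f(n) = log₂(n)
A and C

Examining each function:
  A. log(n) is O(log n)
  B. n² log(n) is O(n² log n)
  C. log₂(n) is O(log n)

Functions A and C both have the same complexity class.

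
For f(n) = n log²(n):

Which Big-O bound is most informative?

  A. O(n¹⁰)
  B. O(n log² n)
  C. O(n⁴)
B

f(n) = n log²(n) is O(n log² n).
All listed options are valid Big-O bounds (upper bounds),
but O(n log² n) is the tightest (smallest valid bound).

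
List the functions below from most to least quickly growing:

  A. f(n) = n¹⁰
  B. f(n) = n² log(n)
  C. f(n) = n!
C > A > B

Comparing growth rates:
C = n! is O(n!)
A = n¹⁰ is O(n¹⁰)
B = n² log(n) is O(n² log n)

Therefore, the order from fastest to slowest is: C > A > B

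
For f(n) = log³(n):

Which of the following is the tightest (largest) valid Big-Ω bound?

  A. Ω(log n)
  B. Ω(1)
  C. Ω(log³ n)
C

f(n) = log³(n) is Ω(log³ n).
All listed options are valid Big-Ω bounds (lower bounds),
but Ω(log³ n) is the tightest (largest valid bound).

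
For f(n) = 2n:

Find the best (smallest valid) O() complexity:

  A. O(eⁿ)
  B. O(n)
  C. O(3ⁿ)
B

f(n) = 2n is O(n).
All listed options are valid Big-O bounds (upper bounds),
but O(n) is the tightest (smallest valid bound).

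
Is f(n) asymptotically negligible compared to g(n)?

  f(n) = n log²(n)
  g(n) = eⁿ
True

f(n) = n log²(n) is O(n log² n), and g(n) = eⁿ is O(eⁿ).
Since O(n log² n) grows strictly slower than O(eⁿ), f(n) = o(g(n)) is true.
This means lim(n→∞) f(n)/g(n) = 0.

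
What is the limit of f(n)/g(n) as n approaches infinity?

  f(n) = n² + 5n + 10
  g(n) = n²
1

Since n² + 5n + 10 and n² have the same growth rate (O(n²)),
the ratio converges to a constant: 1.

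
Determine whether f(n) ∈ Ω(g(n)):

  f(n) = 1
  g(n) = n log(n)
False

f(n) = 1 is O(1), and g(n) = n log(n) is O(n log n).
Since O(1) grows slower than O(n log n), f(n) = Ω(g(n)) is false.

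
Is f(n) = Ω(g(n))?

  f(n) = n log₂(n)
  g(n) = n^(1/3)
True

f(n) = n log₂(n) is O(n log n), and g(n) = n^(1/3) is O(n^(1/3)).
Since O(n log n) grows at least as fast as O(n^(1/3)), f(n) = Ω(g(n)) is true.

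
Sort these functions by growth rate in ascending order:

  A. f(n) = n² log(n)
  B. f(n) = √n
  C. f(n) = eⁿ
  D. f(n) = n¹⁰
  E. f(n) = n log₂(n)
B < E < A < D < C

Comparing growth rates:
B = √n is O(√n)
E = n log₂(n) is O(n log n)
A = n² log(n) is O(n² log n)
D = n¹⁰ is O(n¹⁰)
C = eⁿ is O(eⁿ)

Therefore, the order from slowest to fastest is: B < E < A < D < C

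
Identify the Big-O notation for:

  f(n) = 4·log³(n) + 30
O(log³ n)

The dominant term in 4·log³(n) + 30 is 4·log³(n), which is Θ(log³ n).
Lower-order terms (30) are asymptotically negligible.
Constants are absorbed, so the tightest bound is O(log³ n).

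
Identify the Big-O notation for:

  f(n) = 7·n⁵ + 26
O(n⁵)

The dominant term in 7·n⁵ + 26 is 7·n⁵, which is Θ(n⁵).
Lower-order terms (26) are asymptotically negligible.
Constants are absorbed, so the tightest bound is O(n⁵).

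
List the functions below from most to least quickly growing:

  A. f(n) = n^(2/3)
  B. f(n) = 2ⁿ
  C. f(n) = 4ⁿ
C > B > A

Comparing growth rates:
C = 4ⁿ is O(4ⁿ)
B = 2ⁿ is O(2ⁿ)
A = n^(2/3) is O(n^(2/3))

Therefore, the order from fastest to slowest is: C > B > A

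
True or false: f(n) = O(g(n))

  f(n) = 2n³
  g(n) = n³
True

f(n) = 2n³ and g(n) = n³ are both O(n³).
Big-O permits equal growth rates (f ≤ c·g for some c), so f(n) = O(g(n)) is true.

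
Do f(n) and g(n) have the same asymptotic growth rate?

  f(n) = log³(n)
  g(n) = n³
False

f(n) = log³(n) is O(log³ n), and g(n) = n³ is O(n³).
Since they have different growth rates, f(n) = Θ(g(n)) is false.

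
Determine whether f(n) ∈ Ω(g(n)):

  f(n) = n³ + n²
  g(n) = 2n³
True

f(n) = n³ + n² and g(n) = 2n³ are both O(n³).
Big-Ω permits equal growth rates (f ≥ c·g for some c > 0), so f(n) = Ω(g(n)) is true.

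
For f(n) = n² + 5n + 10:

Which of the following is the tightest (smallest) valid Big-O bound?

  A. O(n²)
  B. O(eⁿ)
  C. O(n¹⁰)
A

f(n) = n² + 5n + 10 is O(n²).
All listed options are valid Big-O bounds (upper bounds),
but O(n²) is the tightest (smallest valid bound).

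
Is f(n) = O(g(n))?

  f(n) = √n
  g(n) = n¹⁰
True

f(n) = √n is O(√n), and g(n) = n¹⁰ is O(n¹⁰).
Since O(√n) ⊆ O(n¹⁰) (f grows no faster than g), f(n) = O(g(n)) is true.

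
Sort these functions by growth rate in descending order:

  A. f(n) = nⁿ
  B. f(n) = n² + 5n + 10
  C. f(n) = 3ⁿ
A > C > B

Comparing growth rates:
A = nⁿ is O(nⁿ)
C = 3ⁿ is O(3ⁿ)
B = n² + 5n + 10 is O(n²)

Therefore, the order from fastest to slowest is: A > C > B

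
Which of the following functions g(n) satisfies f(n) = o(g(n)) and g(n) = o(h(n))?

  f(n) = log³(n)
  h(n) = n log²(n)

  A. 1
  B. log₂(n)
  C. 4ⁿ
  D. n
D

We need g(n) with log³(n) = o(g(n)) and g(n) = o(n log²(n)), i.e. O(log³ n) ≺ g ≺ O(n log² n).
Check each option:
  A. 1 — O(1) does not grow strictly faster than f(n)
  B. log₂(n) — O(log n) does not grow strictly faster than f(n)
  C. 4ⁿ — O(4ⁿ) does not grow strictly slower than h(n)
  D. n — O(n) is strictly between O(log³ n) and O(n log² n) ✓

Only option D (n) lies strictly between.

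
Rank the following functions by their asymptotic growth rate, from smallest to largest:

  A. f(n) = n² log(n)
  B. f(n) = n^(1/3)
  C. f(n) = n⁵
B < A < C

Comparing growth rates:
B = n^(1/3) is O(n^(1/3))
A = n² log(n) is O(n² log n)
C = n⁵ is O(n⁵)

Therefore, the order from slowest to fastest is: B < A < C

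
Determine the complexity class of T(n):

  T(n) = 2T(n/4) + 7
Θ(n^log₄(2))

Master Theorem: a = 2, b = 4, f(n) = 7.
Compute the critical exponent d = log₄(2) = 0.500.
Compare f(n) = Θ(1) against n^d:
  k = 0 < d = 0.500, so f(n) = O(n^(d-ε)) — Case 1.
  The recursion cost dominates: T(n) = Θ(n^d) = Θ(n^log₄(2)).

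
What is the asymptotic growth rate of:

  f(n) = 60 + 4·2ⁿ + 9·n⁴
Θ(2ⁿ)

Order the terms by growth rate: 60 ≺ 9·n⁴ ≺ 4·2ⁿ.
The fastest-growing term 4·2ⁿ dominates as n → ∞; dropping its constant factor gives Θ(2ⁿ).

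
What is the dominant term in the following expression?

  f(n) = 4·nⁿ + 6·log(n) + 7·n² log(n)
4·nⁿ

Looking at each term:
  - 4·nⁿ is O(nⁿ)
  - 6·log(n) is O(log n)
  - 7·n² log(n) is O(n² log n)

The term 4·nⁿ (O(nⁿ)) grows fastest and dominates all others.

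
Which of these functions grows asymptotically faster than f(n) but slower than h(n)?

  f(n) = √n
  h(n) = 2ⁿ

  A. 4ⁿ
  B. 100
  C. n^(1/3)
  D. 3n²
D

We need g(n) with √n = o(g(n)) and g(n) = o(2ⁿ), i.e. O(√n) ≺ g ≺ O(2ⁿ).
Check each option:
  A. 4ⁿ — O(4ⁿ) does not grow strictly slower than h(n)
  B. 100 — O(1) does not grow strictly faster than f(n)
  C. n^(1/3) — O(n^(1/3)) does not grow strictly faster than f(n)
  D. 3n² — O(n²) is strictly between O(√n) and O(2ⁿ) ✓

Only option D (3n²) lies strictly between.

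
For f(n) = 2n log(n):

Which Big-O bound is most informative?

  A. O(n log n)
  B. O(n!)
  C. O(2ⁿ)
A

f(n) = 2n log(n) is O(n log n).
All listed options are valid Big-O bounds (upper bounds),
but O(n log n) is the tightest (smallest valid bound).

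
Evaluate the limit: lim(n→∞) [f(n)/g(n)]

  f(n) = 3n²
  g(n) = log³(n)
∞

Since 3n² (O(n²)) grows faster than log³(n) (O(log³ n)),
the ratio f(n)/g(n) → ∞ as n → ∞.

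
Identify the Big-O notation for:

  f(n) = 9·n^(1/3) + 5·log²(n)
O(n^(1/3))

The dominant term in 9·n^(1/3) + 5·log²(n) is 9·n^(1/3), which is Θ(n^(1/3)).
Lower-order terms (5·log²(n)) are asymptotically negligible.
Constants are absorbed, so the tightest bound is O(n^(1/3)).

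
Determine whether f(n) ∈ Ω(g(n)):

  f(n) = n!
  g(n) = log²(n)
True

f(n) = n! is O(n!), and g(n) = log²(n) is O(log² n).
Since O(n!) grows at least as fast as O(log² n), f(n) = Ω(g(n)) is true.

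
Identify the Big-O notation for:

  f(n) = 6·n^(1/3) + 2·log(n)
O(n^(1/3))

The dominant term in 6·n^(1/3) + 2·log(n) is 6·n^(1/3), which is Θ(n^(1/3)).
Lower-order terms (2·log(n)) are asymptotically negligible.
Constants are absorbed, so the tightest bound is O(n^(1/3)).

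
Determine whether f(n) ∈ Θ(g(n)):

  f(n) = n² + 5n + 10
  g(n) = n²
True

f(n) = n² + 5n + 10 and g(n) = n² are both O(n²).
Since they have the same asymptotic growth rate, f(n) = Θ(g(n)) is true.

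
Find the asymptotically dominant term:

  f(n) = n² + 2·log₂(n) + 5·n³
5·n³

Looking at each term:
  - n² is O(n²)
  - 2·log₂(n) is O(log n)
  - 5·n³ is O(n³)

The term 5·n³ (O(n³)) grows fastest and dominates all others.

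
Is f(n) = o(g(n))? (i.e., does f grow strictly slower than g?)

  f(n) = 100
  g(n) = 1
False

f(n) = 100 is O(1), and g(n) = 1 is O(1).
Since they have the same growth rate, f(n) = o(g(n)) is false.
(f = o(g) requires f to grow strictly slower, not equal.)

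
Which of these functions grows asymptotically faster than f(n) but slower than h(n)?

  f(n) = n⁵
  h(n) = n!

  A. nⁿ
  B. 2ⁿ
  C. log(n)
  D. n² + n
B

We need g(n) with n⁵ = o(g(n)) and g(n) = o(n!), i.e. O(n⁵) ≺ g ≺ O(n!).
Check each option:
  A. nⁿ — O(nⁿ) does not grow strictly slower than h(n)
  B. 2ⁿ — O(2ⁿ) is strictly between O(n⁵) and O(n!) ✓
  C. log(n) — O(log n) does not grow strictly faster than f(n)
  D. n² + n — O(n²) does not grow strictly faster than f(n)

Only option B (2ⁿ) lies strictly between.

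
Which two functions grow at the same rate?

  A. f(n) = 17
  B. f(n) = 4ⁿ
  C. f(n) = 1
A and C

Examining each function:
  A. 17 is O(1)
  B. 4ⁿ is O(4ⁿ)
  C. 1 is O(1)

Functions A and C both have the same complexity class.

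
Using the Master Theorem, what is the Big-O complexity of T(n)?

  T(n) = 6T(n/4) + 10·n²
Θ(n²)

Master Theorem: a = 6, b = 4, f(n) = 10·n².
Compute the critical exponent d = log₄(6) = 1.292.
Compare f(n) = Θ(n²) against n^d:
  k = 2 > d = 1.292, so f(n) = Ω(n^(d+ε)) — Case 3.
  Regularity: a·(n/b)^2/n^2 = a/b^2 = 6/16 < 1 ✓.
  The top-level work dominates: T(n) = Θ(f(n)) = Θ(n²).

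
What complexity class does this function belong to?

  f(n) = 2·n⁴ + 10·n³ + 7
O(n⁴)

The dominant term in 2·n⁴ + 10·n³ + 7 is 2·n⁴, which is Θ(n⁴).
Lower-order terms (10·n³, 7) are asymptotically negligible.
Constants are absorbed, so the tightest bound is O(n⁴).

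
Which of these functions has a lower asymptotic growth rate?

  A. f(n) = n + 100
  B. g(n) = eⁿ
A

f(n) = n + 100 is O(n), while g(n) = eⁿ is O(eⁿ).
Since O(n) grows slower than O(eⁿ), f(n) is dominated.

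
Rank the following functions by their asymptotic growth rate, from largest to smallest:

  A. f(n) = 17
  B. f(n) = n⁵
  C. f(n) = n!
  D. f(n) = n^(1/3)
C > B > D > A

Comparing growth rates:
C = n! is O(n!)
B = n⁵ is O(n⁵)
D = n^(1/3) is O(n^(1/3))
A = 17 is O(1)

Therefore, the order from fastest to slowest is: C > B > D > A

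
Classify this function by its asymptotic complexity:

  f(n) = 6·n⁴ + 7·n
O(n⁴)

The dominant term in 6·n⁴ + 7·n is 6·n⁴, which is Θ(n⁴).
Lower-order terms (7·n) are asymptotically negligible.
Constants are absorbed, so the tightest bound is O(n⁴).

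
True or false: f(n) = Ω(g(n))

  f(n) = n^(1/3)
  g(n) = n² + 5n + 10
False

f(n) = n^(1/3) is O(n^(1/3)), and g(n) = n² + 5n + 10 is O(n²).
Since O(n^(1/3)) grows slower than O(n²), f(n) = Ω(g(n)) is false.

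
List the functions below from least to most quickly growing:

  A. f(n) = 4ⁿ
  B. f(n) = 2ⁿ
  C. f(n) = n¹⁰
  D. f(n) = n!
C < B < A < D

Comparing growth rates:
C = n¹⁰ is O(n¹⁰)
B = 2ⁿ is O(2ⁿ)
A = 4ⁿ is O(4ⁿ)
D = n! is O(n!)

Therefore, the order from slowest to fastest is: C < B < A < D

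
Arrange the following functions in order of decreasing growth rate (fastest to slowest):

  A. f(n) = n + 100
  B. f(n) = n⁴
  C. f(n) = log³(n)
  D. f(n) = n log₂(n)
B > D > A > C

Comparing growth rates:
B = n⁴ is O(n⁴)
D = n log₂(n) is O(n log n)
A = n + 100 is O(n)
C = log³(n) is O(log³ n)

Therefore, the order from fastest to slowest is: B > D > A > C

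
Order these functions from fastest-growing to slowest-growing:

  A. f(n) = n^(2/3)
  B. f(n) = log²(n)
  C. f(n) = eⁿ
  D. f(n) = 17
C > A > B > D

Comparing growth rates:
C = eⁿ is O(eⁿ)
A = n^(2/3) is O(n^(2/3))
B = log²(n) is O(log² n)
D = 17 is O(1)

Therefore, the order from fastest to slowest is: C > A > B > D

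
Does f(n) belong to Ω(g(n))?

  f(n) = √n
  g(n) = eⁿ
False

f(n) = √n is O(√n), and g(n) = eⁿ is O(eⁿ).
Since O(√n) grows slower than O(eⁿ), f(n) = Ω(g(n)) is false.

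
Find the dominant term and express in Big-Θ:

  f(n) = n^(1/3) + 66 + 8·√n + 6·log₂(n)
Θ(√n)

Order the terms by growth rate: 66 ≺ 6·log₂(n) ≺ n^(1/3) ≺ 8·√n.
The fastest-growing term 8·√n dominates as n → ∞; dropping its constant factor gives Θ(√n).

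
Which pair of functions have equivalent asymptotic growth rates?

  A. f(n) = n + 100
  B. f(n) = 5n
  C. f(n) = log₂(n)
A and B

Examining each function:
  A. n + 100 is O(n)
  B. 5n is O(n)
  C. log₂(n) is O(log n)

Functions A and B both have the same complexity class.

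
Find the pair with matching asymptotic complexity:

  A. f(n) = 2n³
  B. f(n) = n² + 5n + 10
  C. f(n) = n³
A and C

Examining each function:
  A. 2n³ is O(n³)
  B. n² + 5n + 10 is O(n²)
  C. n³ is O(n³)

Functions A and C both have the same complexity class.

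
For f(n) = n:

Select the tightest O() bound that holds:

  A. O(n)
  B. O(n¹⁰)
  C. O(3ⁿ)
A

f(n) = n is O(n).
All listed options are valid Big-O bounds (upper bounds),
but O(n) is the tightest (smallest valid bound).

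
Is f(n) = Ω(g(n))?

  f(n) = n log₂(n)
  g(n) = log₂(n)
True

f(n) = n log₂(n) is O(n log n), and g(n) = log₂(n) is O(log n).
Since O(n log n) grows at least as fast as O(log n), f(n) = Ω(g(n)) is true.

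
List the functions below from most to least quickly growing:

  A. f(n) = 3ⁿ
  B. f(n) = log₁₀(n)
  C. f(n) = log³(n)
A > C > B

Comparing growth rates:
A = 3ⁿ is O(3ⁿ)
C = log³(n) is O(log³ n)
B = log₁₀(n) is O(log n)

Therefore, the order from fastest to slowest is: A > C > B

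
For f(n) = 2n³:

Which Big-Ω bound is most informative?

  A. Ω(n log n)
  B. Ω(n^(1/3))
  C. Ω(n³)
C

f(n) = 2n³ is Ω(n³).
All listed options are valid Big-Ω bounds (lower bounds),
but Ω(n³) is the tightest (largest valid bound).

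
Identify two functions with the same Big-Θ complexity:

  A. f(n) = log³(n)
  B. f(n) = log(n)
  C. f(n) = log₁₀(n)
B and C

Examining each function:
  A. log³(n) is O(log³ n)
  B. log(n) is O(log n)
  C. log₁₀(n) is O(log n)

Functions B and C both have the same complexity class.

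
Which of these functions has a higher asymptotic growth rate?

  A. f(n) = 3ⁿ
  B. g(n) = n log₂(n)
A

f(n) = 3ⁿ is O(3ⁿ), while g(n) = n log₂(n) is O(n log n).
Since O(3ⁿ) grows faster than O(n log n), f(n) dominates.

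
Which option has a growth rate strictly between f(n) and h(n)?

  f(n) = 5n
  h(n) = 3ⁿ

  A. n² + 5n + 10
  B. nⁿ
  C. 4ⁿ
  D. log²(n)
A

We need g(n) with 5n = o(g(n)) and g(n) = o(3ⁿ), i.e. O(n) ≺ g ≺ O(3ⁿ).
Check each option:
  A. n² + 5n + 10 — O(n²) is strictly between O(n) and O(3ⁿ) ✓
  B. nⁿ — O(nⁿ) does not grow strictly slower than h(n)
  C. 4ⁿ — O(4ⁿ) does not grow strictly slower than h(n)
  D. log²(n) — O(log² n) does not grow strictly faster than f(n)

Only option A (n² + 5n + 10) lies strictly between.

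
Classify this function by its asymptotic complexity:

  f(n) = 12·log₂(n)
O(log n)

The dominant term in 12·log₂(n) is 12·log₂(n), which is Θ(log n).
Constants are absorbed, so the tightest bound is O(log n).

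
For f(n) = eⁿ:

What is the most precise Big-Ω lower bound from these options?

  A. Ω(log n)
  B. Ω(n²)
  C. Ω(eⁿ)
C

f(n) = eⁿ is Ω(eⁿ).
All listed options are valid Big-Ω bounds (lower bounds),
but Ω(eⁿ) is the tightest (largest valid bound).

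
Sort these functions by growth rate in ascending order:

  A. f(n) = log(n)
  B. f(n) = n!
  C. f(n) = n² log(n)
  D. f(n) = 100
D < A < C < B

Comparing growth rates:
D = 100 is O(1)
A = log(n) is O(log n)
C = n² log(n) is O(n² log n)
B = n! is O(n!)

Therefore, the order from slowest to fastest is: D < A < C < B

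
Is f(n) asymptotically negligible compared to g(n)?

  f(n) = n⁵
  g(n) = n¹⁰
True

f(n) = n⁵ is O(n⁵), and g(n) = n¹⁰ is O(n¹⁰).
Since O(n⁵) grows strictly slower than O(n¹⁰), f(n) = o(g(n)) is true.
This means lim(n→∞) f(n)/g(n) = 0.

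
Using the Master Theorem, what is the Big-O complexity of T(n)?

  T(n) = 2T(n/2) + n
Θ(n log n)

Master Theorem: a = 2, b = 2, f(n) = n.
Compute the critical exponent d = log₂(2) = 1.
Compare f(n) = Θ(n) against n^d:
  k = 1 = d, so f(n) = Θ(n^d) — Case 2.
  Work is balanced across levels: T(n) = Θ(n^d log n) = Θ(n log n).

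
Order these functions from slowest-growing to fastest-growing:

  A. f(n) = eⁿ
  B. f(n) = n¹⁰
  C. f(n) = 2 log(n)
C < B < A

Comparing growth rates:
C = 2 log(n) is O(log n)
B = n¹⁰ is O(n¹⁰)
A = eⁿ is O(eⁿ)

Therefore, the order from slowest to fastest is: C < B < A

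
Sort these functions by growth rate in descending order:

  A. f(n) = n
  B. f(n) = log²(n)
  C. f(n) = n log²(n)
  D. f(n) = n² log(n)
D > C > A > B

Comparing growth rates:
D = n² log(n) is O(n² log n)
C = n log²(n) is O(n log² n)
A = n is O(n)
B = log²(n) is O(log² n)

Therefore, the order from fastest to slowest is: D > C > A > B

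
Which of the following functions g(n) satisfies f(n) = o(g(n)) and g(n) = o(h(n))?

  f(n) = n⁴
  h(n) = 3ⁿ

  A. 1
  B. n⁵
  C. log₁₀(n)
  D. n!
B

We need g(n) with n⁴ = o(g(n)) and g(n) = o(3ⁿ), i.e. O(n⁴) ≺ g ≺ O(3ⁿ).
Check each option:
  A. 1 — O(1) does not grow strictly faster than f(n)
  B. n⁵ — O(n⁵) is strictly between O(n⁴) and O(3ⁿ) ✓
  C. log₁₀(n) — O(log n) does not grow strictly faster than f(n)
  D. n! — O(n!) does not grow strictly slower than h(n)

Only option B (n⁵) lies strictly between.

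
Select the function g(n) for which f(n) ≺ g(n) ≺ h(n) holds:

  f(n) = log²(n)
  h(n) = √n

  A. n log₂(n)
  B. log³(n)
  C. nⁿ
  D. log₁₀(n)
B

We need g(n) with log²(n) = o(g(n)) and g(n) = o(√n), i.e. O(log² n) ≺ g ≺ O(√n).
Check each option:
  A. n log₂(n) — O(n log n) does not grow strictly slower than h(n)
  B. log³(n) — O(log³ n) is strictly between O(log² n) and O(√n) ✓
  C. nⁿ — O(nⁿ) does not grow strictly slower than h(n)
  D. log₁₀(n) — O(log n) does not grow strictly faster than f(n)

Only option B (log³(n)) lies strictly between.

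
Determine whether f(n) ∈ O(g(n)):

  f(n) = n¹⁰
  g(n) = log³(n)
False

f(n) = n¹⁰ is O(n¹⁰), and g(n) = log³(n) is O(log³ n).
Since O(n¹⁰) grows faster than O(log³ n), f(n) = O(g(n)) is false.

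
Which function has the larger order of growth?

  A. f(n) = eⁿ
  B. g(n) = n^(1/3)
A

f(n) = eⁿ is O(eⁿ), while g(n) = n^(1/3) is O(n^(1/3)).
Since O(eⁿ) grows faster than O(n^(1/3)), f(n) dominates.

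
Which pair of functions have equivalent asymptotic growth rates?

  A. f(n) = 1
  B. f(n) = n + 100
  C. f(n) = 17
A and C

Examining each function:
  A. 1 is O(1)
  B. n + 100 is O(n)
  C. 17 is O(1)

Functions A and C both have the same complexity class.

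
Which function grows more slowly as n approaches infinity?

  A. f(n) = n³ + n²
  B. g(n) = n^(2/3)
B

f(n) = n³ + n² is O(n³), while g(n) = n^(2/3) is O(n^(2/3)).
Since O(n^(2/3)) grows slower than O(n³), g(n) is dominated.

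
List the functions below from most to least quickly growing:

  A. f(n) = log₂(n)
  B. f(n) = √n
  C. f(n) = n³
C > B > A

Comparing growth rates:
C = n³ is O(n³)
B = √n is O(√n)
A = log₂(n) is O(log n)

Therefore, the order from fastest to slowest is: C > B > A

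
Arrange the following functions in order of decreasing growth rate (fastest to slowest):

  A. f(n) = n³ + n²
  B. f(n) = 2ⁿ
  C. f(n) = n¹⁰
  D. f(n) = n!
D > B > C > A

Comparing growth rates:
D = n! is O(n!)
B = 2ⁿ is O(2ⁿ)
C = n¹⁰ is O(n¹⁰)
A = n³ + n² is O(n³)

Therefore, the order from fastest to slowest is: D > B > C > A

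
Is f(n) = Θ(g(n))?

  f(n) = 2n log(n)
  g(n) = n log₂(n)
True

f(n) = 2n log(n) and g(n) = n log₂(n) are both O(n log n).
Since they have the same asymptotic growth rate, f(n) = Θ(g(n)) is true.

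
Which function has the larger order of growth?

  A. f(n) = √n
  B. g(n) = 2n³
B

f(n) = √n is O(√n), while g(n) = 2n³ is O(n³).
Since O(n³) grows faster than O(√n), g(n) dominates.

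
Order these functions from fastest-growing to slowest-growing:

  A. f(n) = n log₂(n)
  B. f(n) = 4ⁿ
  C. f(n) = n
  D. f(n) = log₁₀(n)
B > A > C > D

Comparing growth rates:
B = 4ⁿ is O(4ⁿ)
A = n log₂(n) is O(n log n)
C = n is O(n)
D = log₁₀(n) is O(log n)

Therefore, the order from fastest to slowest is: B > A > C > D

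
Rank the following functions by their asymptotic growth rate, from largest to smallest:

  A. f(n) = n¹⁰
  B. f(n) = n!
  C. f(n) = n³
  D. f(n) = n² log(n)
B > A > C > D

Comparing growth rates:
B = n! is O(n!)
A = n¹⁰ is O(n¹⁰)
C = n³ is O(n³)
D = n² log(n) is O(n² log n)

Therefore, the order from fastest to slowest is: B > A > C > D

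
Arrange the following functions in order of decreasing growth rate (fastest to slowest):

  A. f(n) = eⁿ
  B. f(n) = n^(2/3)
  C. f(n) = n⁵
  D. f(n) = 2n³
A > C > D > B

Comparing growth rates:
A = eⁿ is O(eⁿ)
C = n⁵ is O(n⁵)
D = 2n³ is O(n³)
B = n^(2/3) is O(n^(2/3))

Therefore, the order from fastest to slowest is: A > C > D > B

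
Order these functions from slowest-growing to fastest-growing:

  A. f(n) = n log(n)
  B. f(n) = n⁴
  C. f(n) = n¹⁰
A < B < C

Comparing growth rates:
A = n log(n) is O(n log n)
B = n⁴ is O(n⁴)
C = n¹⁰ is O(n¹⁰)

Therefore, the order from slowest to fastest is: A < B < C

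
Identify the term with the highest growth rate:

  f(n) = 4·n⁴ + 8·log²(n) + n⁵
n⁵

Looking at each term:
  - 4·n⁴ is O(n⁴)
  - 8·log²(n) is O(log² n)
  - n⁵ is O(n⁵)

The term n⁵ (O(n⁵)) grows fastest and dominates all others.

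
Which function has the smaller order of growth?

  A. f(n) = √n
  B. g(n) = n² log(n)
A

f(n) = √n is O(√n), while g(n) = n² log(n) is O(n² log n).
Since O(√n) grows slower than O(n² log n), f(n) is dominated.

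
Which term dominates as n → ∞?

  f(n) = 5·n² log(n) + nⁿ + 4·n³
nⁿ

Looking at each term:
  - 5·n² log(n) is O(n² log n)
  - nⁿ is O(nⁿ)
  - 4·n³ is O(n³)

The term nⁿ (O(nⁿ)) grows fastest and dominates all others.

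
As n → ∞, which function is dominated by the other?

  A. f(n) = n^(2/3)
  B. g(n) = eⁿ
A

f(n) = n^(2/3) is O(n^(2/3)), while g(n) = eⁿ is O(eⁿ).
Since O(n^(2/3)) grows slower than O(eⁿ), f(n) is dominated.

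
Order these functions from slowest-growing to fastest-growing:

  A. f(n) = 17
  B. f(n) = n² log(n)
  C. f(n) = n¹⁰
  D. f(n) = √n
A < D < B < C

Comparing growth rates:
A = 17 is O(1)
D = √n is O(√n)
B = n² log(n) is O(n² log n)
C = n¹⁰ is O(n¹⁰)

Therefore, the order from slowest to fastest is: A < D < B < C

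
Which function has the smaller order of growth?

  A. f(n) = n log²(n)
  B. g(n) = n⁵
A

f(n) = n log²(n) is O(n log² n), while g(n) = n⁵ is O(n⁵).
Since O(n log² n) grows slower than O(n⁵), f(n) is dominated.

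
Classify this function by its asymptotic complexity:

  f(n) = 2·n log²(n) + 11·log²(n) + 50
O(n log² n)

The dominant term in 2·n log²(n) + 11·log²(n) + 50 is 2·n log²(n), which is Θ(n log² n).
Lower-order terms (11·log²(n), 50) are asymptotically negligible.
Constants are absorbed, so the tightest bound is O(n log² n).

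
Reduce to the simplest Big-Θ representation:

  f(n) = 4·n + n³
Θ(n³)

Order the terms by growth rate: 4·n ≺ n³.
The fastest-growing term n³ dominates as n → ∞; dropping its constant factor gives Θ(n³).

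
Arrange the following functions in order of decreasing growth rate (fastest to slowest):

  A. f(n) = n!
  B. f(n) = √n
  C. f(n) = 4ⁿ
A > C > B

Comparing growth rates:
A = n! is O(n!)
C = 4ⁿ is O(4ⁿ)
B = √n is O(√n)

Therefore, the order from fastest to slowest is: A > C > B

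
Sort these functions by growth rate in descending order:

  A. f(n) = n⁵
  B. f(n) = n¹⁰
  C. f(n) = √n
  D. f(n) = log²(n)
B > A > C > D

Comparing growth rates:
B = n¹⁰ is O(n¹⁰)
A = n⁵ is O(n⁵)
C = √n is O(√n)
D = log²(n) is O(log² n)

Therefore, the order from fastest to slowest is: B > A > C > D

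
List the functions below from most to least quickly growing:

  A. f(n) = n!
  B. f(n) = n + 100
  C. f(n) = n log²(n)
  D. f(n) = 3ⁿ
A > D > C > B

Comparing growth rates:
A = n! is O(n!)
D = 3ⁿ is O(3ⁿ)
C = n log²(n) is O(n log² n)
B = n + 100 is O(n)

Therefore, the order from fastest to slowest is: A > D > C > B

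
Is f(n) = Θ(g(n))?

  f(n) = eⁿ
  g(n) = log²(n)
False

f(n) = eⁿ is O(eⁿ), and g(n) = log²(n) is O(log² n).
Since they have different growth rates, f(n) = Θ(g(n)) is false.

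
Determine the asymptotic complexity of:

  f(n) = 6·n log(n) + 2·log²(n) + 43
O(n log n)

The dominant term in 6·n log(n) + 2·log²(n) + 43 is 6·n log(n), which is Θ(n log n).
Lower-order terms (2·log²(n), 43) are asymptotically negligible.
Constants are absorbed, so the tightest bound is O(n log n).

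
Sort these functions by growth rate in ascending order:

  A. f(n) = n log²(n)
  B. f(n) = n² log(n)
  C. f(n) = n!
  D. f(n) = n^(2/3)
D < A < B < C

Comparing growth rates:
D = n^(2/3) is O(n^(2/3))
A = n log²(n) is O(n log² n)
B = n² log(n) is O(n² log n)
C = n! is O(n!)

Therefore, the order from slowest to fastest is: D < A < B < C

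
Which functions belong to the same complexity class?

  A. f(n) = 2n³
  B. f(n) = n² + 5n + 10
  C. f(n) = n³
A and C

Examining each function:
  A. 2n³ is O(n³)
  B. n² + 5n + 10 is O(n²)
  C. n³ is O(n³)

Functions A and C both have the same complexity class.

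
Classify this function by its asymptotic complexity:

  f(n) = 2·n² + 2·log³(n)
O(n²)

The dominant term in 2·n² + 2·log³(n) is 2·n², which is Θ(n²).
Lower-order terms (2·log³(n)) are asymptotically negligible.
Constants are absorbed, so the tightest bound is O(n²).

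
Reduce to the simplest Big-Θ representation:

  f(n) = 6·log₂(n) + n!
Θ(n!)

Order the terms by growth rate: 6·log₂(n) ≺ n!.
The fastest-growing term n! dominates as n → ∞; dropping its constant factor gives Θ(n!).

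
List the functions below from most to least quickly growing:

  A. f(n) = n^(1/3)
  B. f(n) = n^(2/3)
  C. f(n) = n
C > B > A

Comparing growth rates:
C = n is O(n)
B = n^(2/3) is O(n^(2/3))
A = n^(1/3) is O(n^(1/3))

Therefore, the order from fastest to slowest is: C > B > A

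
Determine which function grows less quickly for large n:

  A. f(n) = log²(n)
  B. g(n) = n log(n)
A

f(n) = log²(n) is O(log² n), while g(n) = n log(n) is O(n log n).
Since O(log² n) grows slower than O(n log n), f(n) is dominated.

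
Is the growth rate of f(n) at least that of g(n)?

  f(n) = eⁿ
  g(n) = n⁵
True

f(n) = eⁿ is O(eⁿ), and g(n) = n⁵ is O(n⁵).
Since O(eⁿ) grows at least as fast as O(n⁵), f(n) = Ω(g(n)) is true.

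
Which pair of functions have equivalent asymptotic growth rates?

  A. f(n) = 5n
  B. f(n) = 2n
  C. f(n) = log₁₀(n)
A and B

Examining each function:
  A. 5n is O(n)
  B. 2n is O(n)
  C. log₁₀(n) is O(log n)

Functions A and B both have the same complexity class.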